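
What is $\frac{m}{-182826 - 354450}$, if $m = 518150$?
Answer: $- \frac{259075}{268638} \approx -0.9644$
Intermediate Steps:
$\frac{m}{-182826 - 354450} = \frac{518150}{-182826 - 354450} = \frac{518150}{-537276} = 518150 \left(- \frac{1}{537276}\right) = - \frac{259075}{268638}$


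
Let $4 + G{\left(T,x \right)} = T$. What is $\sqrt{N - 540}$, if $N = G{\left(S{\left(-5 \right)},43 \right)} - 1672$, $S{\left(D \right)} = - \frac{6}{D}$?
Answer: $\frac{7 i \sqrt{1130}}{5} \approx 47.062 i$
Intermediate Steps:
$G{\left(T,x \right)} = -4 + T$
$N = - \frac{8374}{5}$ ($N = \left(-4 - \frac{6}{-5}\right) - 1672 = \left(-4 - - \frac{6}{5}\right) - 1672 = \left(-4 + \frac{6}{5}\right) - 1672 = - \frac{14}{5} - 1672 = - \frac{8374}{5} \approx -1674.8$)
$\sqrt{N - 540} = \sqrt{- \frac{8374}{5} - 540} = \sqrt{- \frac{11074}{5}} = \frac{7 i \sqrt{1130}}{5}$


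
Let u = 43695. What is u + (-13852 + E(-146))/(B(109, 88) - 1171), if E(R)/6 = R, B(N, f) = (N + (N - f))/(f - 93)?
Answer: 7473949/171 ≈ 43707.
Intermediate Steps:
B(N, f) = (-f + 2*N)/(-93 + f)
E(R) = 6*R
u + (-13852 + E(-146))/(B(109, 88) - 1171) = 43695 + (-13852 + 6*(-146))/((-1*88 + 2*109)/(-93 + 88) - 1171) = 43695 + (-13852 - 876)/((-88 + 218)/(-5) - 1171) = 43695 - 14728/(-⅕*130 - 1171) = 43695 - 14728/(-26 - 1171) = 43695 - 14728/(-1197) = 43695 - 14728*(-1/1197) = 43695 + 2104/171 = 7473949/171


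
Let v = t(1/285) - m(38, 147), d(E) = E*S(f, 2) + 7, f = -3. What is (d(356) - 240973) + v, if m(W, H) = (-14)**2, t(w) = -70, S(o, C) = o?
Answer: -242300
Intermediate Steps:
d(E) = 7 - 3*E (d(E) = E*(-3) + 7 = -3*E + 7 = 7 - 3*E)
m(W, H) = 196
v = -266 (v = -70 - 1*196 = -70 - 196 = -266)
(d(356) - 240973) + v = ((7 - 3*356) - 240973) - 266 = ((7 - 1068) - 240973) - 266 = (-1061 - 240973) - 266 = -242034 - 266 = -242300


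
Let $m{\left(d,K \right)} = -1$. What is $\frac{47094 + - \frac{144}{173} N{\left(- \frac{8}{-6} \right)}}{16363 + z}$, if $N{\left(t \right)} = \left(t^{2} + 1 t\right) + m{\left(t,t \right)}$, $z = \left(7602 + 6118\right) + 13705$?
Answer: $\frac{4073479}{3787662} \approx 1.0755$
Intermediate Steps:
$z = 27425$ ($z = 13720 + 13705 = 27425$)
$N{\left(t \right)} = -1 + t + t^{2}$ ($N{\left(t \right)} = \left(t^{2} + 1 t\right) - 1 = \left(t^{2} + t\right) - 1 = \left(t + t^{2}\right) - 1 = -1 + t + t^{2}$)
$\frac{47094 + - \frac{144}{173} N{\left(- \frac{8}{-6} \right)}}{16363 + z} = \frac{47094 + - \frac{144}{173} \left(-1 - \frac{8}{-6} + \left(- \frac{8}{-6}\right)^{2}\right)}{16363 + 27425} = \frac{47094 + \left(-144\right) \frac{1}{173} \left(-1 - - \frac{4}{3} + \left(\left(-8\right) \left(- \frac{1}{6}\right)\right)^{2}\right)}{43788} = \left(47094 - \frac{144 \left(-1 + \frac{4}{3} + \left(\frac{4}{3}\right)^{2}\right)}{173}\right) \frac{1}{43788} = \left(47094 - \frac{144 \left(-1 + \frac{4}{3} + \frac{16}{9}\right)}{173}\right) \frac{1}{43788} = \left(47094 - \frac{304}{173}\right) \frac{1}{43788} = \frac{8146958}{173} \cdot \frac{1}{43788} = \frac{4073479}{3787662}$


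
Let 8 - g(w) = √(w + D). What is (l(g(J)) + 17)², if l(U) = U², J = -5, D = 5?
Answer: 6561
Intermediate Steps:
g(w) = 8 - √(5 + w) (g(w) = 8 - √(w + 5) = 8 - √(5 + w))
(l(g(J)) + 17)² = ((8 - √(5 - 5))² + 17)² = ((8 - √0)² + 17)² = ((8 - 1*0)² + 17)² = ((8 + 0)² + 17)² = (8² + 17)² = (64 + 17)² = 81² = 6561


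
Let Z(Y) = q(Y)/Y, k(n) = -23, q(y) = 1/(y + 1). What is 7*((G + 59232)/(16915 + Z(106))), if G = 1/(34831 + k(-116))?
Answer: 11692169828647/476993742732 ≈ 24.512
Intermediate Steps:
q(y) = 1/(1 + y)
G = 1/34808 (G = 1/(34831 - 23) = 1/34808 ≈ 2.8729e-5)
Z(Y) = 1/(Y*(1 + Y)) (Z(Y) = 1/((1 + Y)*Y) = 1/(Y*(1 + Y)))
7*((G + 59232)/(16915 + Z(106))) = 7*((1/34808 + 59232)/(16915 + 1/(106*(1 + 106)))) = 7*(2061747457/(34808*(16915 + (1/106)/107))) = 7*(2061747457/(34808*(16915 + (1/106)*(1/107)))) = 7*(2061747457/(34808*(16915 + 1/11342))) = 7*(2061747457/(34808*(191849931/11342))) = 7*((2061747457/34808)*(11342/191849931)) = 7*(1670309975521/476993742732) = 11692169828647/476993742732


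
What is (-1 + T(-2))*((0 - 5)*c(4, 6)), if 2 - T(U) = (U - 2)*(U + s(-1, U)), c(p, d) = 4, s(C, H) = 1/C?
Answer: 220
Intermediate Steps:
s(C, H) = 1/C
T(U) = 2 - (-1 + U)*(-2 + U) (T(U) = 2 - (U - 2)*(U + 1/(-1)) = 2 - (-2 + U)*(U - 1) = 2 - (-2 + U)*(-1 + U) = 2 - (-1 + U)*(-2 + U))
(-1 + T(-2))*((0 - 5)*c(4, 6)) = (-1 - 2*(3 - 1*(-2)))*((0 - 5)*4) = (-1 - 2*(3 + 2))*(-5*4) = (-1 - 2*5)*(-20) = (-1 - 10)*(-20) = -11*(-20) = 220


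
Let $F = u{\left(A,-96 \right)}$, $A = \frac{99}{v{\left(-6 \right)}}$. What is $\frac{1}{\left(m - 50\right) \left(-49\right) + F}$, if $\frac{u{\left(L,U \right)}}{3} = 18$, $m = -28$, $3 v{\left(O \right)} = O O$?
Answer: $\frac{1}{3876} \approx 0.000258$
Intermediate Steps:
$v{\left(O \right)} = \frac{O^{2}}{3}$ ($v{\left(O \right)} = \frac{O O}{3} = \frac{O^{2}}{3}$)
$A = \frac{33}{4}$ ($A = \frac{99}{\frac{1}{3} \left(-6\right)^{2}} = \frac{99}{\frac{1}{3} \cdot 36} = \frac{99}{12} = 99 \cdot \frac{1}{12} = \frac{33}{4} \approx 8.25$)
$u{\left(L,U \right)} = 54$ ($u{\left(L,U \right)} = 3 \cdot 18 = 54$)
$F = 54$
$\frac{1}{\left(m - 50\right) \left(-49\right) + F} = \frac{1}{\left(-28 - 50\right) \left(-49\right) + 54} = \frac{1}{\left(-78\right) \left(-49\right) + 54} = \frac{1}{3822 + 54} = \frac{1}{3876}$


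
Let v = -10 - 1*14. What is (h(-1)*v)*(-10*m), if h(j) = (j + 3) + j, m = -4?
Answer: -960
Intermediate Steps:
v = -24 (v = -10 - 14 = -24)
h(j) = 3 + 2*j (h(j) = (3 + j) + j = 3 + 2*j)
(h(-1)*v)*(-10*m) = ((3 + 2*(-1))*(-24))*(-10*(-4)) = ((3 - 2)*(-24))*40 = (1*(-24))*40 = -24*40 = -960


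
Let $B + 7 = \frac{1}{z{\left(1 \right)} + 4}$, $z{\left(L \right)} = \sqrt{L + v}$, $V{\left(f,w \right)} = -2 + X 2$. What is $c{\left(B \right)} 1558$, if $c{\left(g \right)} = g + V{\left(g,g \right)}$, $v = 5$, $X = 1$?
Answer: $- \frac{51414}{5} - \frac{779 \sqrt{6}}{5} \approx -10664.0$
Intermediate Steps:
$V{\left(f,w \right)} = 0$ ($V{\left(f,w \right)} = -2 + 1 \cdot 2 = -2 + 2 = 0$)
$z{\left(L \right)} = \sqrt{5 + L}$ ($z{\left(L \right)} = \sqrt{L + 5} = \sqrt{5 + L}$)
$B = -7 + \frac{1}{4 + \sqrt{6}}$ ($B = -7 + \frac{1}{\sqrt{5 + 1} + 4} = -7 + \frac{1}{\sqrt{6} + 4} = -7 + \frac{1}{4 + \sqrt{6}} \approx -6.8449$)
$c{\left(g \right)} = g$ ($c{\left(g \right)} = g + 0 = g$)
$c{\left(B \right)} 1558 = \left(- \frac{33}{5} - \frac{\sqrt{6}}{10}\right) 1558 = - \frac{51414}{5} - \frac{779 \sqrt{6}}{5}$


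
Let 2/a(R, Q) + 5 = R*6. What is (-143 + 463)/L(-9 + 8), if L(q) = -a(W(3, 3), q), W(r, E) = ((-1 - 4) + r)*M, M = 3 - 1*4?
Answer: -1120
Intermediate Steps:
M = -1 (M = 3 - 4 = -1)
W(r, E) = 5 - r (W(r, E) = ((-1 - 4) + r)*(-1) = (-5 + r)*(-1) = 5 - r)
a(R, Q) = 2/(-5 + 6*R) (a(R, Q) = 2/(-5 + R*6) = 2/(-5 + 6*R))
L(q) = -2/7 (L(q) = -2/(-5 + 6*(5 - 1*3)) = -2/(-5 + 6*(5 - 3)) = -2/(-5 + 6*2) = -2/(-5 + 12) = -2/7)
(-143 + 463)/L(-9 + 8) = (-143 + 463)/(-2/7) = 320*(-7/2) = -1120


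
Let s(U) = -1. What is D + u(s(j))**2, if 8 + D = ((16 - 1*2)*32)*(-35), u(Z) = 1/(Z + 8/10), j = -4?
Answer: -15663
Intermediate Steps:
u(Z) = 1/(4/5 + Z) (u(Z) = 1/(Z + 8*(1/10)) = 1/(Z + 4/5) = 1/(4/5 + Z))
D = -15688 (D = -8 + ((16 - 1*2)*32)*(-35) = -8 + ((16 - 2)*32)*(-35) = -8 + (14*32)*(-35) = -8 + 448*(-35) = -8 - 15680 = -15688)
D + u(s(j))**2 = -15688 + (5/(4 + 5*(-1)))**2 = -15688 + (5/(4 - 5))**2 = -15688 + (5/(-1))**2 = -15688 + (5*(-1))**2 = -15688 + (-5)**2 = -15688 + 25 = -15663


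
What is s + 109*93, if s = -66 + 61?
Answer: 10132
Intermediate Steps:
s = -5
s + 109*93 = -5 + 109*93 = -5 + 10137 = 10132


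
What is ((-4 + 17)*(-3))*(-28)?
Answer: 1092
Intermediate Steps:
((-4 + 17)*(-3))*(-28) = (13*(-3))*(-28) = -39*(-28) = 1092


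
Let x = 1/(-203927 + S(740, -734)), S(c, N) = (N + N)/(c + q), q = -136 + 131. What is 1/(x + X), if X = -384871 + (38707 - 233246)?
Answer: -149887813/86846497731065 ≈ -1.7259e-6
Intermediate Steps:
q = -5
X = -579410 (X = -384871 - 194539 = -579410)
S(c, N) = 2*N/(-5 + c) (S(c, N) = (N + N)/(c - 5) = (2*N)/(-5 + c) = 2*N/(-5 + c))
x = -735/149887813 (x = 1/(-203927 + 2*(-734)/(-5 + 740)) = 1/(-203927 + 2*(-734)/735) = 1/(-203927 + 2*(-734)*(1/735)) = 1/(-203927 - 1468/735) = 1/(-149887813/735) = -735/149887813 ≈ -4.9037e-6)
1/(x + X) = 1/(-735/149887813 - 579410) = 1/(-86846497731065/149887813) = -149887813/86846497731065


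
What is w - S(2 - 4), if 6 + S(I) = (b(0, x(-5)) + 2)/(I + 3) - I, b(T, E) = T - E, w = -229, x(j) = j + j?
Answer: -237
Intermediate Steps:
x(j) = 2*j
S(I) = -6 - I + 12/(3 + I) (S(I) = -6 + (((0 - 2*(-5)) + 2)/(I + 3) - I) = -6 + (((0 - 1*(-10)) + 2)/(3 + I) - I) = -6 + (((0 + 10) + 2)/(3 + I) - I) = -6 + ((10 + 2)/(3 + I) - I) = -6 + (12/(3 + I) - I) = -6 + (-I + 12/(3 + I)) = -6 - I + 12/(3 + I))
w - S(2 - 4) = -229 - (-6 - (2 - 4)² - 9*(2 - 4))/(3 + (2 - 4)) = -229 - (-6 - 1*(-2)² - 9*(-2))/(3 - 2) = -229 - (-6 - 1*4 + 18)/1 = -229 - (-6 - 4 + 18) = -229 - 8 = -237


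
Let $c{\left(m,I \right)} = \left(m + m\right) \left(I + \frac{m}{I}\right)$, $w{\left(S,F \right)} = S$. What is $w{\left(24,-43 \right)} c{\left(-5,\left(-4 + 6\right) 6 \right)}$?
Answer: $-2780$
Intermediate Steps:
$c{\left(m,I \right)} = 2 m \left(I + \frac{m}{I}\right)$
$w{\left(24,-43 \right)} c{\left(-5,\left(-4 + 6\right) 6 \right)} = 24 \cdot 2 \left(-5\right) \frac{1}{\left(-4 + 6\right) 6} \left(-5 + \left(\left(-4 + 6\right) 6\right)^{2}\right) = 24 \cdot 2 \left(-5\right) \frac{1}{2 \cdot 6} \left(-5 + \left(2 \cdot 6\right)^{2}\right) = 24 \cdot 2 \left(-5\right) \frac{1}{12} \left(-5 + 12^{2}\right) = 24 \cdot 2 \left(-5\right) \frac{1}{12} \left(-5 + 144\right) = 24 \cdot 2 \left(-5\right) \frac{1}{12} \cdot 139 = 24 \left(- \frac{695}{6}\right) = -2780$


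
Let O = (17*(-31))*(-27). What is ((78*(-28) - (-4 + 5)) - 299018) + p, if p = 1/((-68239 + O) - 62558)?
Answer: -35110631305/116568 ≈ -3.0120e+5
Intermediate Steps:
O = 14229 (O = -527*(-27) = 14229)
p = -1/116568 (p = 1/((-68239 + 14229) - 62558) = 1/(-54010 - 62558) = 1/(-116568) = -1/116568 ≈ -8.5787e-6)
((78*(-28) - (-4 + 5)) - 299018) + p = ((78*(-28) - (-4 + 5)) - 299018) - 1/116568 = ((-2184 - 1*1) - 299018) - 1/116568 = ((-2184 - 1) - 299018) - 1/116568 = (-2185 - 299018) - 1/116568 = -301203 - 1/116568 = -35110631305/116568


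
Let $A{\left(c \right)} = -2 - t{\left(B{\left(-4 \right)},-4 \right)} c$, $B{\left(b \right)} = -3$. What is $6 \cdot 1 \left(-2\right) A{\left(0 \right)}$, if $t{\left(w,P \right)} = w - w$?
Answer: $24$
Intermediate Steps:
$t{\left(w,P \right)} = 0$
$A{\left(c \right)} = -2$ ($A{\left(c \right)} = -2 - 0 c = -2 - 0 = -2 + 0 = -2$)
$6 \cdot 1 \left(-2\right) A{\left(0 \right)} = 6 \cdot 1 \left(-2\right) \left(-2\right) = 6 \left(-2\right) \left(-2\right) = \left(-12\right) \left(-2\right) = 24$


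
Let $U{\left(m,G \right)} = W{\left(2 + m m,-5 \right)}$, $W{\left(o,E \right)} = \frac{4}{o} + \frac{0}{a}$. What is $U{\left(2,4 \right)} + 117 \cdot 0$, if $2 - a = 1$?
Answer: $\frac{2}{3} \approx 0.66667$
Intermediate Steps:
$a = 1$ ($a = 2 - 1 = 1$)
$W{\left(o,E \right)} = \frac{4}{o}$ ($W{\left(o,E \right)} = \frac{4}{o} + \frac{0}{1} = \frac{4}{o} + 0 \cdot 1 = \frac{4}{o} + 0 = \frac{4}{o}$)
$U{\left(m,G \right)} = \frac{4}{2 + m^{2}}$ ($U{\left(m,G \right)} = \frac{4}{2 + m m} = \frac{4}{2 + m^{2}}$)
$U{\left(2,4 \right)} + 117 \cdot 0 = \frac{4}{2 + 2^{2}} + 117 \cdot 0 = \frac{4}{2 + 4} + 0 = \frac{4}{6} + 0 = 4 \cdot \frac{1}{6} + 0 = \frac{2}{3} + 0 = \frac{2}{3}$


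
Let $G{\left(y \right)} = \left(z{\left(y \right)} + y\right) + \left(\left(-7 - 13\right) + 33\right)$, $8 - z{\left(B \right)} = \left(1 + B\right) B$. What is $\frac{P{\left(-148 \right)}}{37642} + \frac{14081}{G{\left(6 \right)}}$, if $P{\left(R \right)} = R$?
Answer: $- \frac{265019611}{282315} \approx -938.74$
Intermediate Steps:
$z{\left(B \right)} = 8 - B \left(1 + B\right)$ ($z{\left(B \right)} = 8 - \left(1 + B\right) B = 8 - B \left(1 + B\right)$)
$G{\left(y \right)} = 21 - y^{2}$ ($G{\left(y \right)} = \left(\left(8 - y - y^{2}\right) + y\right) + \left(\left(-7 - 13\right) + 33\right) = \left(8 - y^{2}\right) + \left(\left(-7 - 13\right) + 33\right) = \left(8 - y^{2}\right) + \left(-20 + 33\right) = \left(8 - y^{2}\right) + 13 = 21 - y^{2}$)
$\frac{P{\left(-148 \right)}}{37642} + \frac{14081}{G{\left(6 \right)}} = - \frac{148}{37642} + \frac{14081}{21 - 6^{2}} = \left(-148\right) \frac{1}{37642} + \frac{14081}{21 - 36} = - \frac{74}{18821} + \frac{14081}{21 - 36} = - \frac{74}{18821} + \frac{14081}{-15} = - \frac{74}{18821} + 14081 \left(- \frac{1}{15}\right) = - \frac{74}{18821} - \frac{14081}{15} = - \frac{265019611}{282315}$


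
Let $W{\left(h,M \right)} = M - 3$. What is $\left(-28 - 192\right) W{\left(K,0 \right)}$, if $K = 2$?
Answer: $660$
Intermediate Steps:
$W{\left(h,M \right)} = -3 + M$ ($W{\left(h,M \right)} = M - 3 = -3 + M$)
$\left(-28 - 192\right) W{\left(K,0 \right)} = \left(-28 - 192\right) \left(-3 + 0\right) = \left(-28 - 192\right) \left(-3\right) = \left(-220\right) \left(-3\right) = 660$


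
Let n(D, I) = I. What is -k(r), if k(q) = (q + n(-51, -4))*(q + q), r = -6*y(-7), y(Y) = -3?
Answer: -504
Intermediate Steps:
r = 18 (r = -6*(-3) = 18)
k(q) = 2*q*(-4 + q) (k(q) = (q - 4)*(q + q) = (-4 + q)*(2*q) = 2*q*(-4 + q))
-k(r) = -2*18*(-4 + 18) = -2*18*14 = -1*504 = -504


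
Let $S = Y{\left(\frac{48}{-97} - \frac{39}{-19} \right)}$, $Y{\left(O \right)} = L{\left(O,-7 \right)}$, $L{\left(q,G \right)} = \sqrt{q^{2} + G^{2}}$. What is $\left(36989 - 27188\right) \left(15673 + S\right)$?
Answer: $153611073 + \frac{9801 \sqrt{174678442}}{1843} \approx 1.5368 \cdot 10^{8}$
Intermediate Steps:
$L{\left(q,G \right)} = \sqrt{G^{2} + q^{2}}$
$Y{\left(O \right)} = \sqrt{49 + O^{2}}$ ($Y{\left(O \right)} = \sqrt{\left(-7\right)^{2} + O^{2}} = \sqrt{49 + O^{2}}$)
$S = \frac{\sqrt{174678442}}{1843}$ ($S = \sqrt{49 + \left(\frac{48}{-97} - \frac{39}{-19}\right)^{2}} = \sqrt{49 + \left(48 \left(- \frac{1}{97}\right) - - \frac{39}{19}\right)^{2}} = \sqrt{49 + \left(- \frac{48}{97} + \frac{39}{19}\right)^{2}} = \sqrt{49 + \left(\frac{2871}{1843}\right)^{2}} = \sqrt{49 + \frac{8242641}{3396649}} = \sqrt{\frac{174678442}{3396649}} = \frac{\sqrt{174678442}}{1843} \approx 7.1712$)
$\left(36989 - 27188\right) \left(15673 + S\right) = \left(36989 - 27188\right) \left(15673 + \frac{\sqrt{174678442}}{1843}\right) = 9801 \left(15673 + \frac{\sqrt{174678442}}{1843}\right) = 153611073 + \frac{9801 \sqrt{174678442}}{1843}$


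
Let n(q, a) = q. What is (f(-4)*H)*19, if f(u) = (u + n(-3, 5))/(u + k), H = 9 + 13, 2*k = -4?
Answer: 1463/3 ≈ 487.67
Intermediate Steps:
k = -2 (k = (½)*(-4) = -2)
H = 22
f(u) = (-3 + u)/(-2 + u) (f(u) = (u - 3)/(u - 2) = (-3 + u)/(-2 + u))
(f(-4)*H)*19 = (((-3 - 4)/(-2 - 4))*22)*19 = ((-7/(-6))*22)*19 = (-⅙*(-7)*22)*19 = ((7/6)*22)*19 = (77/3)*19 = 1463/3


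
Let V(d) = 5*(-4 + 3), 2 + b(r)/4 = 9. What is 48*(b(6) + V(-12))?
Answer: 1104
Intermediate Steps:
b(r) = 28 (b(r) = -8 + 4*9 = -8 + 36 = 28)
V(d) = -5 (V(d) = 5*(-1) = -5)
48*(b(6) + V(-12)) = 48*(28 - 5) = 48*23 = 1104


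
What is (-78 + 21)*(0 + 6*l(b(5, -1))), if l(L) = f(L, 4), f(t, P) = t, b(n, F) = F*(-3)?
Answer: -1026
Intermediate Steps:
b(n, F) = -3*F
l(L) = L
(-78 + 21)*(0 + 6*l(b(5, -1))) = (-78 + 21)*(0 + 6*(-3*(-1))) = -57*(0 + 6*3) = -57*(0 + 18) = -57*18 = -1026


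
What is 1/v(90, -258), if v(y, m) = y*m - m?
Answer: -1/22962 ≈ -4.3550e-5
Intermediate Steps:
v(y, m) = -m + m*y (v(y, m) = m*y - m = -m + m*y)
1/v(90, -258) = 1/(-258*(-1 + 90)) = 1/(-258*89) = 1/(-22962) = -1/22962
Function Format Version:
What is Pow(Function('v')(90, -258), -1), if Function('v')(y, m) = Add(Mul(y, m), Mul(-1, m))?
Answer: Rational(-1, 22962) ≈ -4.3550e-5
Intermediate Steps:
Function('v')(y, m) = Add(Mul(-1, m), Mul(m, y)) (Function('v')(y, m) = Add(Mul(m, y), Mul(-1, m)) = Add(Mul(-1, m), Mul(m, y)))
Pow(Function('v')(90, -258), -1) = Pow(Mul(-258, Add(-1, 90)), -1) = Pow(Mul(-258, 89), -1) = Pow(-22962, -1) = Rational(-1, 22962)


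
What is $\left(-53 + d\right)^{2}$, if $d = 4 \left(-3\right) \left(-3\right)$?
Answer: $289$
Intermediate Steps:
$d = 36$ ($d = \left(-12\right) \left(-3\right) = 36$)
$\left(-53 + d\right)^{2} = \left(-53 + 36\right)^{2} = \left(-17\right)^{2} = 289$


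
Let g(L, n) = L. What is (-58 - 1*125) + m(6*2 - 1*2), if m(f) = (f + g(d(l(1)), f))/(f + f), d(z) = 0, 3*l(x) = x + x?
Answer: -365/2 ≈ -182.50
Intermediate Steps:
l(x) = 2*x/3 (l(x) = (x + x)/3 = (2*x)/3 = 2*x/3)
m(f) = ½ (m(f) = (f + 0)/(f + f) = f/((2*f)) = f*(1/(2*f)) = ½)
(-58 - 1*125) + m(6*2 - 1*2) = (-58 - 1*125) + ½ = (-58 - 125) + ½ = -183 + ½ = -365/2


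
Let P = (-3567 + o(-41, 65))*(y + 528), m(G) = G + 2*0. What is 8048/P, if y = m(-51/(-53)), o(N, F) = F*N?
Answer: -53318/21839265 ≈ -0.0024414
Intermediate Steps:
m(G) = G (m(G) = G + 0 = G)
y = 51/53 (y = -51/(-53) = -51*(-1/53) = 51/53 ≈ 0.96226)
P = -174714120/53 (P = (-3567 + 65*(-41))*(51/53 + 528) = (-3567 - 2665)*(28035/53) = -6232*28035/53 = -174714120/53 ≈ -3.2965e+6)
8048/P = 8048/(-174714120/53) = 8048*(-53/174714120) = -53318/21839265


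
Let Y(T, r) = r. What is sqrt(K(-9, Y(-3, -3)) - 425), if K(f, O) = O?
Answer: 2*I*sqrt(107) ≈ 20.688*I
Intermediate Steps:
sqrt(K(-9, Y(-3, -3)) - 425) = sqrt(-3 - 425) = sqrt(-428) = 2*I*sqrt(107)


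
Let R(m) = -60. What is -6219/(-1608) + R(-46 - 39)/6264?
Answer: 539713/139896 ≈ 3.8580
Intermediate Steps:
-6219/(-1608) + R(-46 - 39)/6264 = -6219/(-1608) - 60/6264 = -6219*(-1/1608) - 60*1/6264 = 2073/536 - 5/522 = 539713/139896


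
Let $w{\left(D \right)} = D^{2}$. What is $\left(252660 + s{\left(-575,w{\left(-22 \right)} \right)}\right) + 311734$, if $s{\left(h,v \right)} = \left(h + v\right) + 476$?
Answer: $564779$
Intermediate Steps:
$s{\left(h,v \right)} = 476 + h + v$
$\left(252660 + s{\left(-575,w{\left(-22 \right)} \right)}\right) + 311734 = \left(252660 + \left(476 - 575 + \left(-22\right)^{2}\right)\right) + 311734 = \left(252660 + \left(476 - 575 + 484\right)\right) + 311734 = \left(252660 + 385\right) + 311734 = 253045 + 311734 = 564779$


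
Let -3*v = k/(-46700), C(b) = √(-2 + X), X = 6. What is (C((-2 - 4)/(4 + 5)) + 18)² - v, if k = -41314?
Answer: 28040657/70050 ≈ 400.29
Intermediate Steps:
C(b) = 2 (C(b) = √(-2 + 6) = √4 = 2)
v = -20657/70050 (v = -(-41314)/(3*(-46700)) = -(-41314)*(-1)/(3*46700) = -⅓*20657/23350 = -20657/70050 ≈ -0.29489)
(C((-2 - 4)/(4 + 5)) + 18)² - v = (2 + 18)² - 1*(-20657/70050) = 20² + 20657/70050 = 400 + 20657/70050 = 28040657/70050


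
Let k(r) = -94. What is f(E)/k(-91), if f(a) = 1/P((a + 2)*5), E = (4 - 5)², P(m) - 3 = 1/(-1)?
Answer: -1/188 ≈ -0.0053191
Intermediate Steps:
P(m) = 2 (P(m) = 3 + 1/(-1) = 3 - 1 = 2)
E = 1 (E = (-1)² = 1)
f(a) = ½ (f(a) = 1/2 = ½)
f(E)/k(-91) = (½)/(-94) = (½)*(-1/94) = -1/188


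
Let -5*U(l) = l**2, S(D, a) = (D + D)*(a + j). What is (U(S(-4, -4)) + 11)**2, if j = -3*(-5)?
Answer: 59120721/25 ≈ 2.3648e+6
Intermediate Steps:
j = 15
S(D, a) = 2*D*(15 + a) (S(D, a) = (D + D)*(a + 15) = (2*D)*(15 + a) = 2*D*(15 + a))
U(l) = -l**2/5
(U(S(-4, -4)) + 11)**2 = (-64*(15 - 4)**2/5 + 11)**2 = (-(2*(-4)*11)**2/5 + 11)**2 = (-1/5*(-88)**2 + 11)**2 = (-1/5*7744 + 11)**2 = (-7744/5 + 11)**2 = (-7689/5)**2 = 59120721/25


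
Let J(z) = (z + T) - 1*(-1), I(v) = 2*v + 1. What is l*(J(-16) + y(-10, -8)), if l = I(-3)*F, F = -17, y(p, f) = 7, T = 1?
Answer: -595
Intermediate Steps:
I(v) = 1 + 2*v
J(z) = 2 + z (J(z) = (z + 1) - 1*(-1) = (1 + z) + 1 = 2 + z)
l = 85 (l = (1 + 2*(-3))*(-17) = (1 - 6)*(-17) = -5*(-17) = 85)
l*(J(-16) + y(-10, -8)) = 85*((2 - 16) + 7) = 85*(-14 + 7) = 85*(-7) = -595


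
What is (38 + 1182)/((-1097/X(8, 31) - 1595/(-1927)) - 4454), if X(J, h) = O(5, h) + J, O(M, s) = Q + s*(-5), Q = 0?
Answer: -172794090/629665871 ≈ -0.27442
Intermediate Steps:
O(M, s) = -5*s (O(M, s) = 0 + s*(-5) = 0 - 5*s = -5*s)
X(J, h) = J - 5*h (X(J, h) = -5*h + J = J - 5*h)
(38 + 1182)/((-1097/X(8, 31) - 1595/(-1927)) - 4454) = (38 + 1182)/((-1097/(8 - 5*31) - 1595/(-1927)) - 4454) = 1220/((-1097/(8 - 155) - 1595*(-1/1927)) - 4454) = 1220/((-1097/(-147) + 1595/1927) - 4454) = 1220/((-1097*(-1/147) + 1595/1927) - 4454) = 1220/((1097/147 + 1595/1927) - 4454) = 1220/(2348384/283269 - 4454) = 1220/(-1259331742/283269) = 1220*(-283269/1259331742) = -172794090/629665871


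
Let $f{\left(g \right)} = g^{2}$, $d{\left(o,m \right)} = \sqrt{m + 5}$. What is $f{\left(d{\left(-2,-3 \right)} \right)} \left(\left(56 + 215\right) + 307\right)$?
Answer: $1156$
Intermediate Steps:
$d{\left(o,m \right)} = \sqrt{5 + m}$
$f{\left(d{\left(-2,-3 \right)} \right)} \left(\left(56 + 215\right) + 307\right) = \left(\sqrt{5 - 3}\right)^{2} \left(\left(56 + 215\right) + 307\right) = \left(\sqrt{2}\right)^{2} \left(271 + 307\right) = 2 \cdot 578 = 1156$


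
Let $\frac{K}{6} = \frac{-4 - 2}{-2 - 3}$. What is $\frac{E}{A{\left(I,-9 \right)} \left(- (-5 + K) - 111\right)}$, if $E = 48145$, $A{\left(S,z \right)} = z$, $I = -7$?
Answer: $\frac{240725}{5094} \approx 47.257$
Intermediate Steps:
$K = \frac{36}{5}$ ($K = 6 \frac{-4 - 2}{-2 - 3} = 6 \left(- \frac{6}{-5}\right) = 6 \left(\left(-6\right) \left(- \frac{1}{5}\right)\right) = 6 \cdot \frac{6}{5} = \frac{36}{5} \approx 7.2$)
$\frac{E}{A{\left(I,-9 \right)} \left(- (-5 + K) - 111\right)} = \frac{48145}{\left(-9\right) \left(- (-5 + \frac{36}{5}) - 111\right)} = \frac{48145}{\left(-9\right) \left(\left(-1\right) \frac{11}{5} - 111\right)} = \frac{48145}{\left(-9\right) \left(- \frac{11}{5} - 111\right)} = \frac{48145}{\left(-9\right) \left(- \frac{566}{5}\right)} = \frac{48145}{\frac{5094}{5}} = 48145 \cdot \frac{5}{5094} = \frac{240725}{5094}$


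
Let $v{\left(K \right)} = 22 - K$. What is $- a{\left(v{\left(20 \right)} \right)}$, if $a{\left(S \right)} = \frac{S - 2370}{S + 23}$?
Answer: $\frac{2368}{25} \approx 94.72$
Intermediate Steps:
$a{\left(S \right)} = \frac{-2370 + S}{23 + S}$
$- a{\left(v{\left(20 \right)} \right)} = - \frac{-2370 + \left(22 - 20\right)}{23 + \left(22 - 20\right)} = - \frac{-2370 + 2}{23 + 2} = - \frac{-2368}{25} = \left(-1\right) \left(- \frac{2368}{25}\right) = \frac{2368}{25}$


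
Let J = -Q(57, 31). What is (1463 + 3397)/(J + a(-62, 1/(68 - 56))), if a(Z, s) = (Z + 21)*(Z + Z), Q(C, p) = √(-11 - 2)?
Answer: 24708240/25847069 + 4860*I*√13/25847069 ≈ 0.95594 + 0.00067795*I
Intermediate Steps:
Q(C, p) = I*√13 (Q(C, p) = √(-13) = I*√13)
a(Z, s) = 2*Z*(21 + Z) (a(Z, s) = (21 + Z)*(2*Z) = 2*Z*(21 + Z))
J = -I*√13 ≈ -3.6056*I
(1463 + 3397)/(J + a(-62, 1/(68 - 56))) = (1463 + 3397)/(-I*√13 + 2*(-62)*(21 - 62)) = 4860/(-I*√13 + 2*(-62)*(-41)) = 4860/(-I*√13 + 5084) = 4860/(5084 - I*√13)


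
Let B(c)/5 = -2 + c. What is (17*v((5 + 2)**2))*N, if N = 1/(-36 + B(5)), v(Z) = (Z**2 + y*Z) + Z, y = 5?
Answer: -6545/3 ≈ -2181.7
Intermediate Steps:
B(c) = -10 + 5*c (B(c) = 5*(-2 + c) = -10 + 5*c)
v(Z) = Z**2 + 6*Z (v(Z) = (Z**2 + 5*Z) + Z = Z**2 + 6*Z)
N = -1/21 (N = 1/(-36 + (-10 + 5*5)) = 1/(-36 + (-10 + 25)) = 1/(-36 + 15) = 1/(-21) = -1/21 ≈ -0.047619)
(17*v((5 + 2)**2))*N = (17*((5 + 2)**2*(6 + (5 + 2)**2)))*(-1/21) = (17*(7**2*(6 + 7**2)))*(-1/21) = (17*(49*(6 + 49)))*(-1/21) = (17*(49*55))*(-1/21) = (17*2695)*(-1/21) = 45815*(-1/21) = -6545/3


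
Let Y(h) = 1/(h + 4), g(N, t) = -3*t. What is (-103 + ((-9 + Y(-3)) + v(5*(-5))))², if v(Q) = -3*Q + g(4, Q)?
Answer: 1521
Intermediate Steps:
Y(h) = 1/(4 + h)
v(Q) = -6*Q (v(Q) = -3*Q - 3*Q = -6*Q)
(-103 + ((-9 + Y(-3)) + v(5*(-5))))² = (-103 + ((-9 + 1/(4 - 3)) - 30*(-5)))² = (-103 + ((-9 + 1/1) - 6*(-25)))² = (-103 + ((-9 + 1) + 150))² = (-103 + (-8 + 150))² = (-103 + 142)² = 39² = 1521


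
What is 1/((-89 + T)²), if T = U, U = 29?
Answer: 1/3600 ≈ 0.00027778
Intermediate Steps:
T = 29
1/((-89 + T)²) = 1/((-89 + 29)²) = 1/((-60)²) = 1/3600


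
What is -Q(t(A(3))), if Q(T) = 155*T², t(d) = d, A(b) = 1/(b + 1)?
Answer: -155/16 ≈ -9.6875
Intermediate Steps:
A(b) = 1/(1 + b)
-Q(t(A(3))) = -155*(1/(1 + 3))² = -155*(1/4)² = -155*(¼)² = -155/16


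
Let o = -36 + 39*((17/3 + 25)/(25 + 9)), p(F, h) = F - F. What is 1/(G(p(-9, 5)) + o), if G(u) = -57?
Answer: -17/983 ≈ -0.017294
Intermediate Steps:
p(F, h) = 0
o = -14/17 (o = -36 + 39*((17*(⅓) + 25)/34) = -36 + 39*((17/3 + 25)*(1/34)) = -36 + 39*((92/3)*(1/34)) = -36 + 39*(46/51) = -36 + 598/17 = -14/17 ≈ -0.82353)
1/(G(p(-9, 5)) + o) = 1/(-57 - 14/17) = 1/(-983/17) = -17/983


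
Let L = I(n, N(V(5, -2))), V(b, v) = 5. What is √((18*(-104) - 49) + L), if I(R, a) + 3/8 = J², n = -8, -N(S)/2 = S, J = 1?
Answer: 3*I*√3414/4 ≈ 43.822*I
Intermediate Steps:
N(S) = -2*S
I(R, a) = 5/8 (I(R, a) = -3/8 + 1² = -3/8 + 1 = 5/8)
L = 5/8 ≈ 0.62500
√((18*(-104) - 49) + L) = √((18*(-104) - 49) + 5/8) = √((-1872 - 49) + 5/8) = √(-1921 + 5/8) = √(-15363/8) = 3*I*√3414/4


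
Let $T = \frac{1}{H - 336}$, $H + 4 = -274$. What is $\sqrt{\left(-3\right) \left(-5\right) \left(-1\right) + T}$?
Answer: $\frac{i \sqrt{5655554}}{614} \approx 3.8732 i$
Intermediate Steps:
$H = -278$ ($H = -4 - 274 = -278$)
$T = - \frac{1}{614}$ ($T = \frac{1}{-278 - 336} = \frac{1}{-614} = - \frac{1}{614} \approx -0.0016287$)
$\sqrt{\left(-3\right) \left(-5\right) \left(-1\right) + T} = \sqrt{\left(-3\right) \left(-5\right) \left(-1\right) - \frac{1}{614}} = \sqrt{15 \left(-1\right) - \frac{1}{614}} = \sqrt{-15 - \frac{1}{614}} = \sqrt{- \frac{9211}{614}} = \frac{i \sqrt{5655554}}{614}$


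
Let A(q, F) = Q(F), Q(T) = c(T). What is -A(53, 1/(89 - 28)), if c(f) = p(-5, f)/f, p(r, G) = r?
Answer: 305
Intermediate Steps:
c(f) = -5/f
Q(T) = -5/T
A(q, F) = -5/F
-A(53, 1/(89 - 28)) = -(-5)/(1/(89 - 28)) = -(-5)/(1/61) = -(-5)/1/61 = -(-5)*61 = -1*(-305) = 305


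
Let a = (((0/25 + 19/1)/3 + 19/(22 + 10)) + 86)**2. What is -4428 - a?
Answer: -120392689/9216 ≈ -13063.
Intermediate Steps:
a = 79584241/9216 (a = (((0*(1/25) + 19*1)*(1/3) + 19/32) + 86)**2 = (((0 + 19)*(1/3) + 19*(1/32)) + 86)**2 = ((19*(1/3) + 19/32) + 86)**2 = ((19/3 + 19/32) + 86)**2 = (665/96 + 86)**2 = (8921/96)**2 = 79584241/9216 ≈ 8635.4)
-4428 - a = -4428 - 1*79584241/9216 = -4428 - 79584241/9216 = -120392689/9216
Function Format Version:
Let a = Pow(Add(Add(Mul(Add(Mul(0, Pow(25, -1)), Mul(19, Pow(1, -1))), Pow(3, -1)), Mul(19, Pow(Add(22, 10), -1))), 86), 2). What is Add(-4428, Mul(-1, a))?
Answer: Rational(-120392689, 9216) ≈ -13063.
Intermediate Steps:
a = Rational(79584241, 9216) (a = Pow(Add(Add(Mul(Add(Mul(0, Rational(1, 25)), Mul(19, 1)), Rational(1, 3)), Mul(19, Pow(32, -1))), 86), 2) = Pow(Add(Add(Mul(Add(0, 19), Rational(1, 3)), Mul(19, Rational(1, 32))), 86), 2) = Pow(Add(Add(Mul(19, Rational(1, 3)), Rational(19, 32)), 86), 2) = Pow(Add(Add(Rational(19, 3), Rational(19, 32)), 86), 2) = Pow(Add(Rational(665, 96), 86), 2) = Pow(Rational(8921, 96), 2) = Rational(79584241, 9216) ≈ 8635.4)
Add(-4428, Mul(-1, a)) = Add(-4428, Mul(-1, Rational(79584241, 9216))) = Add(-4428, Rational(-79584241, 9216)) = Rational(-120392689, 9216)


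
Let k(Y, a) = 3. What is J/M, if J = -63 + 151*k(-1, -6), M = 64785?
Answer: 26/4319 ≈ 0.0060199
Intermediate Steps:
J = 390 (J = -63 + 151*3 = -63 + 453 = 390)
J/M = 390/64785 = 390*(1/64785) = 26/4319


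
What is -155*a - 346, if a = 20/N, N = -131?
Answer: -42226/131 ≈ -322.34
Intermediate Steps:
a = -20/131 (a = 20/(-131) = 20*(-1/131) = -20/131 ≈ -0.15267)
-155*a - 346 = -155*(-20/131) - 346 = 3100/131 - 346 = -42226/131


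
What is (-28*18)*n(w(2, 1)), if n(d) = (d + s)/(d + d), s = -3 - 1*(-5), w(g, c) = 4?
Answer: -378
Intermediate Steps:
s = 2 (s = -3 + 5 = 2)
n(d) = (2 + d)/(2*d) (n(d) = (d + 2)/(d + d) = (2 + d)/((2*d)) = (2 + d)*(1/(2*d)) = (2 + d)/(2*d))
(-28*18)*n(w(2, 1)) = (-28*18)*((½)*(2 + 4)/4) = -252*6/4 = -504*¾ = -378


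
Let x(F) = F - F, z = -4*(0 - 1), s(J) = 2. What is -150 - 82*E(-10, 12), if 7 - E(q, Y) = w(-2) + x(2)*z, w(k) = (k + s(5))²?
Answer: -724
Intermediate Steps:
w(k) = (2 + k)² (w(k) = (k + 2)² = (2 + k)²)
z = 4 (z = -4*(-1) = 4)
x(F) = 0
E(q, Y) = 7 (E(q, Y) = 7 - ((2 - 2)² + 0*4) = 7 - (0² + 0) = 7 - (0 + 0) = 7 - 1*0 = 7 + 0 = 7)
-150 - 82*E(-10, 12) = -150 - 82*7 = -150 - 574 = -724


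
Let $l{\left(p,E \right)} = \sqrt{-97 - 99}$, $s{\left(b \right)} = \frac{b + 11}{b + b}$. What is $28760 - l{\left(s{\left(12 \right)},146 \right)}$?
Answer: $28760 - 14 i \approx 28760.0 - 14.0 i$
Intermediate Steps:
$s{\left(b \right)} = \frac{11 + b}{2 b}$
$l{\left(p,E \right)} = 14 i$ ($l{\left(p,E \right)} = \sqrt{-196} = 14 i$)
$28760 - l{\left(s{\left(12 \right)},146 \right)} = 28760 - 14 i$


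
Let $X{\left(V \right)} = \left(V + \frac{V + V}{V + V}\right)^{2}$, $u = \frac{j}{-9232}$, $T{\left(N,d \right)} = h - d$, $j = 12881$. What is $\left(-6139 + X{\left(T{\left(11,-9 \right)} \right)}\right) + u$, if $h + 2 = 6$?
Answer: $- \frac{54878657}{9232} \approx -5944.4$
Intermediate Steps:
$h = 4$ ($h = -2 + 6 = 4$)
$T{\left(N,d \right)} = 4 - d$
$u = - \frac{12881}{9232}$ ($u = \frac{12881}{-9232} = 12881 \left(- \frac{1}{9232}\right) = - \frac{12881}{9232} \approx -1.3953$)
$X{\left(V \right)} = \left(1 + V\right)^{2}$ ($X{\left(V \right)} = \left(V + \frac{2 V}{2 V}\right)^{2} = \left(V + 2 V \frac{1}{2 V}\right)^{2} = \left(V + 1\right)^{2} = \left(1 + V\right)^{2}$)
$\left(-6139 + X{\left(T{\left(11,-9 \right)} \right)}\right) + u = \left(-6139 + \left(1 + \left(4 - -9\right)\right)^{2}\right) - \frac{12881}{9232} = \left(-6139 + \left(1 + \left(4 + 9\right)\right)^{2}\right) - \frac{12881}{9232} = \left(-6139 + \left(1 + 13\right)^{2}\right) - \frac{12881}{9232} = \left(-6139 + 14^{2}\right) - \frac{12881}{9232} = \left(-6139 + 196\right) - \frac{12881}{9232} = -5943 - \frac{12881}{9232} = - \frac{54878657}{9232}$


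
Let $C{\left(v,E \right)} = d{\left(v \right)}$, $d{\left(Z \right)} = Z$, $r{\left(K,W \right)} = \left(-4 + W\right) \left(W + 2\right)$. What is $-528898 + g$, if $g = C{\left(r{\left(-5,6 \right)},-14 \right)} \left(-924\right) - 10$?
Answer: $-543692$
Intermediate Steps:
$r{\left(K,W \right)} = \left(-4 + W\right) \left(2 + W\right)$
$C{\left(v,E \right)} = v$
$g = -14794$ ($g = \left(-8 + 6^{2} - 12\right) \left(-924\right) - 10 = \left(-8 + 36 - 12\right) \left(-924\right) - 10 = 16 \left(-924\right) - 10 = -14784 - 10 = -14794$)
$-528898 + g = -528898 - 14794 = -543692$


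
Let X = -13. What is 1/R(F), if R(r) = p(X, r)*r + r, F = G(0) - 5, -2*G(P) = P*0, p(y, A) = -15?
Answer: 1/70 ≈ 0.014286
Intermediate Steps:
G(P) = 0 (G(P) = -P*0/2 = -½*0 = 0)
F = -5 (F = 0 - 5 = -5)
R(r) = -14*r (R(r) = -15*r + r = -14*r)
1/R(F) = 1/(-14*(-5)) = 1/70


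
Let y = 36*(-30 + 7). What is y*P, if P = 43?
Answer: -35604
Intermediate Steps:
y = -828 (y = 36*(-23) = -828)
y*P = -828*43 = -35604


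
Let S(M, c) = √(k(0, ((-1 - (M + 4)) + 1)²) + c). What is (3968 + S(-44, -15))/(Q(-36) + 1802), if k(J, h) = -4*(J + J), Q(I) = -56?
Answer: 1984/873 + I*√15/1746 ≈ 2.2726 + 0.0022182*I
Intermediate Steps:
k(J, h) = -8*J
S(M, c) = √c (S(M, c) = √(-8*0 + c) = √(0 + c) = √c)
(3968 + S(-44, -15))/(Q(-36) + 1802) = (3968 + √(-15))/(-56 + 1802) = (3968 + I*√15)/1746 = (3968 + I*√15)*(1/1746) = 1984/873 + I*√15/1746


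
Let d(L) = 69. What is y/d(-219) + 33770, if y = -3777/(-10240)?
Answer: 7953511659/235520 ≈ 33770.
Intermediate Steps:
y = 3777/10240 (y = -3777*(-1/10240) = 3777/10240 ≈ 0.36885)
y/d(-219) + 33770 = (3777/10240)/69 + 33770 = (3777/10240)*(1/69) + 33770 = 1259/235520 + 33770 = 7953511659/235520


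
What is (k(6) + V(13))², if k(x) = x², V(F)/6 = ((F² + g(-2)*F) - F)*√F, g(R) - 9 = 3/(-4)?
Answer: 129735837/4 + 113724*√13 ≈ 3.2844e+7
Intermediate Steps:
g(R) = 33/4 (g(R) = 9 + 3/(-4) = 9 + 3*(-¼) = 9 - ¾ = 33/4)
V(F) = 6*√F*(F² + 29*F/4) (V(F) = 6*(((F² + 33*F/4) - F)*√F) = 6*((F² + 29*F/4)*√F) = 6*(√F*(F² + 29*F/4)) = 6*√F*(F² + 29*F/4))
(k(6) + V(13))² = (6² + 13^(3/2)*(87/2 + 6*13))² = (36 + (13*√13)*(87/2 + 78))² = (36 + (13*√13)*(243/2))² = (36 + 3159*√13/2)²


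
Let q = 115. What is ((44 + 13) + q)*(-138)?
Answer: -23736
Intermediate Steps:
((44 + 13) + q)*(-138) = ((44 + 13) + 115)*(-138) = (57 + 115)*(-138) = 172*(-138) = -23736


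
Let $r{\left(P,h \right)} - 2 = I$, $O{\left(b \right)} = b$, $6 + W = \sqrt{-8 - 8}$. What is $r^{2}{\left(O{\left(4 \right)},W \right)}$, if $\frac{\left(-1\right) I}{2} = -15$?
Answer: $1024$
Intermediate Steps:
$W = -6 + 4 i$ ($W = -6 + \sqrt{-8 - 8} = -6 + \sqrt{-16} = -6 + 4 i \approx -6.0 + 4.0 i$)
$I = 30$ ($I = \left(-2\right) \left(-15\right) = 30$)
$r{\left(P,h \right)} = 32$ ($r{\left(P,h \right)} = 2 + 30 = 32$)
$r^{2}{\left(O{\left(4 \right)},W \right)} = 32^{2} = 1024$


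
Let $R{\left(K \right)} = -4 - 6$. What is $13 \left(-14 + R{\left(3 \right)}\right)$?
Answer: $-312$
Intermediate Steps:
$R{\left(K \right)} = -10$ ($R{\left(K \right)} = -4 - 6 = -10$)
$13 \left(-14 + R{\left(3 \right)}\right) = 13 \left(-14 - 10\right) = 13 \left(-24\right) = -312$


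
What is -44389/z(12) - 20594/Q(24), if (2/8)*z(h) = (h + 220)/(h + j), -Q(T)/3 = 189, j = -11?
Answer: -865333/75168 ≈ -11.512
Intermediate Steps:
Q(T) = -567 (Q(T) = -3*189 = -567)
z(h) = 4*(220 + h)/(-11 + h) (z(h) = 4*((h + 220)/(h - 11)) = 4*((220 + h)/(-11 + h)) = 4*(220 + h)/(-11 + h))
-44389/z(12) - 20594/Q(24) = -44389*(-11 + 12)/(4*(220 + 12)) - 20594/(-567) = -44389/(4*232/1) - 20594*(-1/567) = -44389/(4*1*232) + 2942/81 = -44389/928 + 2942/81 = -865333/75168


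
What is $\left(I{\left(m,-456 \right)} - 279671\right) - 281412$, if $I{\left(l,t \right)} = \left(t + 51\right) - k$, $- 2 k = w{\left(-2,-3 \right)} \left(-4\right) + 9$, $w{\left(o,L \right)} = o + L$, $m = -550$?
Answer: $- \frac{1122947}{2} \approx -5.6147 \cdot 10^{5}$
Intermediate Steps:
$w{\left(o,L \right)} = L + o$
$k = - \frac{29}{2}$ ($k = - \frac{\left(-3 - 2\right) \left(-4\right) + 9}{2} = - \frac{\left(-5\right) \left(-4\right) + 9}{2} = - \frac{20 + 9}{2} = \left(- \frac{1}{2}\right) 29 = - \frac{29}{2} \approx -14.5$)
$I{\left(l,t \right)} = \frac{131}{2} + t$ ($I{\left(l,t \right)} = \left(t + 51\right) - - \frac{29}{2} = \left(51 + t\right) + \frac{29}{2} = \frac{131}{2} + t$)
$\left(I{\left(m,-456 \right)} - 279671\right) - 281412 = \left(\left(\frac{131}{2} - 456\right) - 279671\right) - 281412 = \left(- \frac{781}{2} - 279671\right) - 281412 = - \frac{560123}{2} - 281412 = - \frac{1122947}{2}$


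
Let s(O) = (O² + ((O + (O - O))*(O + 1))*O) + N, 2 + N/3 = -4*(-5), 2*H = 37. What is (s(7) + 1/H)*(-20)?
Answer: -366340/37 ≈ -9901.1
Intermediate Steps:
H = 37/2 (H = (½)*37 = 37/2 ≈ 18.500)
N = 54 (N = -6 + 3*(-4*(-5)) = -6 + 3*20 = -6 + 60 = 54)
s(O) = 54 + O² + O²*(1 + O) (s(O) = (O² + ((O + (O - O))*(O + 1))*O) + 54 = (O² + ((O + 0)*(1 + O))*O) + 54 = (O² + (O*(1 + O))*O) + 54 = (O² + O²*(1 + O)) + 54 = 54 + O² + O²*(1 + O))
(s(7) + 1/H)*(-20) = ((54 + 7³ + 2*7²) + 1/(37/2))*(-20) = ((54 + 343 + 2*49) + 2/37)*(-20) = ((54 + 343 + 98) + 2/37)*(-20) = (495 + 2/37)*(-20) = (18317/37)*(-20) = -366340/37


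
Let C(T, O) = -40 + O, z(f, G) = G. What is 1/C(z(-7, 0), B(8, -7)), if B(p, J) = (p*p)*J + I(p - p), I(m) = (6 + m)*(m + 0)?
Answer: -1/488 ≈ -0.0020492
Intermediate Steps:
I(m) = m*(6 + m) (I(m) = (6 + m)*m = m*(6 + m))
B(p, J) = J*p**2 (B(p, J) = (p*p)*J + (p - p)*(6 + (p - p)) = p**2*J + 0*(6 + 0) = J*p**2 + 0*6 = J*p**2 + 0 = J*p**2)
1/C(z(-7, 0), B(8, -7)) = 1/(-40 - 7*8**2) = 1/(-40 - 7*64) = 1/(-40 - 448) = 1/(-488) = -1/488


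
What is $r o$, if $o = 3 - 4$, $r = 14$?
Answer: $-14$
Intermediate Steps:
$o = -1$
$r o = 14 \left(-1\right) = -14$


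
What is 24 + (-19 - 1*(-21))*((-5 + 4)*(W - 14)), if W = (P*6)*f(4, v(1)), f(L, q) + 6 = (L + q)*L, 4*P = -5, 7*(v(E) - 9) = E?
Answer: 5254/7 ≈ 750.57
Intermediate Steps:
v(E) = 9 + E/7
P = -5/4 (P = (1/4)*(-5) = -5/4 ≈ -1.2500)
f(L, q) = -6 + L*(L + q) (f(L, q) = -6 + (L + q)*L = -6 + L*(L + q))
W = -2445/7 (W = (-5/4*6)*(-6 + 4**2 + 4*(9 + (1/7)*1)) = -15*(-6 + 16 + 4*(9 + 1/7))/2 = -15*(-6 + 16 + 4*(64/7))/2 = -15*(-6 + 16 + 256/7)/2 = -15/2*326/7 = -2445/7 ≈ -349.29)
24 + (-19 - 1*(-21))*((-5 + 4)*(W - 14)) = 24 + (-19 - 1*(-21))*((-5 + 4)*(-2445/7 - 14)) = 24 + (-19 + 21)*(-1*(-2543/7)) = 24 + 2*(2543/7) = 24 + 5086/7 = 5254/7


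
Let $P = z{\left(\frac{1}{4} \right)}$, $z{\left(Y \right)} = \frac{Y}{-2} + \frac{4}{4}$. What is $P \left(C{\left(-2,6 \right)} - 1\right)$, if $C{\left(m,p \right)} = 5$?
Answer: $\frac{7}{2} \approx 3.5$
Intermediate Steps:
$z{\left(Y \right)} = 1 - \frac{Y}{2}$ ($z{\left(Y \right)} = Y \left(- \frac{1}{2}\right) + 4 \cdot \frac{1}{4} = - \frac{Y}{2} + 1 = 1 - \frac{Y}{2}$)
$P = \frac{7}{8}$ ($P = 1 - \frac{1}{2 \cdot 4} = 1 - \frac{1}{8} = \frac{7}{8} \approx 0.875$)
$P \left(C{\left(-2,6 \right)} - 1\right) = \frac{7 \left(5 - 1\right)}{8} = \frac{7}{8} \cdot 4 = \frac{7}{2}$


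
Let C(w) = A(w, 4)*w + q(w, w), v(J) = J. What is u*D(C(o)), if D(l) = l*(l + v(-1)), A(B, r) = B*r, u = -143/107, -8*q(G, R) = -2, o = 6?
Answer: -47278803/1712 ≈ -27616.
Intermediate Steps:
q(G, R) = 1/4 (q(G, R) = -1/8*(-2) = 1/4)
u = -143/107 (u = -143*1/107 = -143/107 ≈ -1.3364)
C(w) = 1/4 + 4*w**2 (C(w) = (w*4)*w + 1/4 = (4*w)*w + 1/4 = 4*w**2 + 1/4 = 1/4 + 4*w**2)
D(l) = l*(-1 + l) (D(l) = l*(l - 1) = l*(-1 + l))
u*D(C(o)) = -143*(1/4 + 4*6**2)*(-1 + (1/4 + 4*6**2))/107 = -143*(1/4 + 4*36)*(-1 + (1/4 + 4*36))/107 = -143*(1/4 + 144)*(-1 + (1/4 + 144))/107 = -82511*(-1 + 577/4)/428 = -82511*573/(428*4) = -143/107*330621/16 = -47278803/1712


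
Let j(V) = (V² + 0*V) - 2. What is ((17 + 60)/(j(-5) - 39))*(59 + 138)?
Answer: -15169/16 ≈ -948.06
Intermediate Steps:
j(V) = -2 + V² (j(V) = (V² + 0) - 2 = V² - 2 = -2 + V²)
((17 + 60)/(j(-5) - 39))*(59 + 138) = ((17 + 60)/((-2 + (-5)²) - 39))*(59 + 138) = (77/((-2 + 25) - 39))*197 = (77/(23 - 39))*197 = (77/(-16))*197 = (77*(-1/16))*197 = -77/16*197 = -15169/16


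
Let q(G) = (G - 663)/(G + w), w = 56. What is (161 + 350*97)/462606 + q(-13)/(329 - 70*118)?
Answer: 11945698319/157763911998 ≈ 0.075719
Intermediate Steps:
q(G) = (-663 + G)/(56 + G) (q(G) = (G - 663)/(G + 56) = (-663 + G)/(56 + G))
(161 + 350*97)/462606 + q(-13)/(329 - 70*118) = (161 + 350*97)/462606 + ((-663 - 13)/(56 - 13))/(329 - 70*118) = (161 + 33950)*(1/462606) + (-676/43)/(329 - 8260) = 34111*(1/462606) + ((1/43)*(-676))/(-7931) = 34111/462606 - 676/43*(-1/7931) = 34111/462606 + 676/341033 = 11945698319/157763911998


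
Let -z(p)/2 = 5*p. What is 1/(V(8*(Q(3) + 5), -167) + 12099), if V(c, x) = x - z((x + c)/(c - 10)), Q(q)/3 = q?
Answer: 51/608257 ≈ 8.3846e-5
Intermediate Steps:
Q(q) = 3*q
z(p) = -10*p
V(c, x) = x + 10*(c + x)/(-10 + c) (V(c, x) = x - (-10)*(x + c)/(c - 10) = x - (-10)*(c + x)/(-10 + c) = x + 10*(c + x)/(-10 + c))
1/(V(8*(Q(3) + 5), -167) + 12099) = 1/((8*(3*3 + 5))*(10 - 167)/(-10 + 8*(3*3 + 5)) + 12099) = 1/((8*(9 + 5))*(-157)/(-10 + 8*(9 + 5)) + 12099) = 1/((8*14)*(-157)/(-10 + 8*14) + 12099) = 1/(112*(-157)/(-10 + 112) + 12099) = 1/(112*(-157)/102 + 12099) = 1/(112*(1/102)*(-157) + 12099) = 1/(-8792/51 + 12099) = 1/(608257/51) = 51/608257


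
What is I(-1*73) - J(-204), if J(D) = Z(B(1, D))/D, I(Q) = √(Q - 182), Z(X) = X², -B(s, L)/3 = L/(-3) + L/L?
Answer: 14283/68 + I*√255 ≈ 210.04 + 15.969*I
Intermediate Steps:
B(s, L) = -3 + L (B(s, L) = -3*(L/(-3) + L/L) = -3*(L*(-⅓) + 1) = -3*(-L/3 + 1) = -3*(1 - L/3) = -3 + L)
I(Q) = √(-182 + Q)
J(D) = (-3 + D)²/D
I(-1*73) - J(-204) = √(-182 - 1*73) - (-3 - 204)²/(-204) = √(-182 - 73) - (-1)*(-207)²/204 = √(-255) - (-1)*42849/204 = I*√255 - 1*(-14283/68) = I*√255 + 14283/68 = 14283/68 + I*√255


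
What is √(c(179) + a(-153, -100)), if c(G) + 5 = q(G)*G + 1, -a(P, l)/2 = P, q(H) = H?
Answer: √32343 ≈ 179.84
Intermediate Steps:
a(P, l) = -2*P
c(G) = -4 + G² (c(G) = -5 + (G*G + 1) = -5 + (G² + 1) = -5 + (1 + G²) = -4 + G²)
√(c(179) + a(-153, -100)) = √((-4 + 179²) - 2*(-153)) = √((-4 + 32041) + 306) = √(32037 + 306) = √32343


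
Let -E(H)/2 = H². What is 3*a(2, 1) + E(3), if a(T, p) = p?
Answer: -15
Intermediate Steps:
E(H) = -2*H²
3*a(2, 1) + E(3) = 3*1 - 2*3² = 3 - 2*9 = 3 - 18 = -15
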